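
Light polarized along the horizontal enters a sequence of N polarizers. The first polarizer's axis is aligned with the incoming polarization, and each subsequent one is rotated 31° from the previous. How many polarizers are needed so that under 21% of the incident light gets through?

First polarizer is aligned with the polarization: full transmission.
Each further stage multiplies by cos²(31°) = 0.7347.
After N polarizers: T = 0.7347^(N−1). Require T < 0.21 ⇒ N−1 > ln(0.21)/ln(0.7347) = 5.06, so N−1 ≥ 6 and N = 7.
Check: N=7 gives T = 0.1573 < 0.21; N=6 gives T = 0.2141.

N = 7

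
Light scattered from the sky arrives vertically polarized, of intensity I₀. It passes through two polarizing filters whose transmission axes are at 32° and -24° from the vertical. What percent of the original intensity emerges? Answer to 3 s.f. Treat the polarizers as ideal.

By Malus's law, I₁ = I₀ cos²(32° − 0°) = I₀ cos²(32°) = 0.7192 I₀.
I₂ = I₁ cos²(-24° − 32°) = 0.7192 I₀ · cos²(56°) = 0.2249 I₀.
That is 22.49% of the incident intensity.

≈ 22.5%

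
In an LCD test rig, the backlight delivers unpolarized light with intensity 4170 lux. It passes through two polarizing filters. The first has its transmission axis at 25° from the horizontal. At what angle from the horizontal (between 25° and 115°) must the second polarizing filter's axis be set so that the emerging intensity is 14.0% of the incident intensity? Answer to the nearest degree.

θ ≈ 83°

Unpolarized light through the first polarizer → I₁ = ½ I₀, now polarized at 25°.
Need I₂/I₀ = 0.14, so cos²(θ − 25°) = 0.14 / 0.5 = 0.28.
θ − 25° = arccos(√0.28) = 58.1°, giving θ ≈ 25 + 58.1 = 83.1°.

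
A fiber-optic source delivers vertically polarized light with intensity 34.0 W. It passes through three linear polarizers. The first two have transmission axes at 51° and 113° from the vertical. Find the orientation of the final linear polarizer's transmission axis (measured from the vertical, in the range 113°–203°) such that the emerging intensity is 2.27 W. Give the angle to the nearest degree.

θ ≈ 142°

By Malus's law, I₁ = I₀ cos²(51° − 0°) = I₀ cos²(51°) = 0.396 I₀.
I₂ = I₁ cos²(113° − 51°) = 0.396 I₀ · cos²(62°) = 0.08729 I₀.
Target fraction: 2.27 / 34.0 W = 0.06676 of I₀.
Need I₃/I₀ = 0.06676, so cos²(θ − 113°) = 0.06676 / 0.08729 = 0.7649.
θ − 113° = arccos(√0.7649) = 29.0°, giving θ ≈ 113 + 29.0 = 142.0°.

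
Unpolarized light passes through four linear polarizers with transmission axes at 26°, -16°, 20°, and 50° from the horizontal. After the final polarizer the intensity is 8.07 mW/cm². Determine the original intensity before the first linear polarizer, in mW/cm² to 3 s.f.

I₀ ≈ 59.5 mW/cm²

Unpolarized light through the first polarizer → I₁ = ½ I₀, now polarized at 26°.
I₂ = I₁ cos²(-16° − 26°) = 0.5 I₀ · cos²(42°) = 0.2761 I₀.
I₃ = I₂ cos²(20° + 16°) = 0.2761 I₀ · cos²(36°) = 0.1807 I₀.
I₄ = I₃ cos²(50° − 20°) = 0.1807 I₀ · cos²(30°) = 0.1355 I₀.
So 8.07 mW/cm² = 0.1355 I₀, giving I₀ = 8.07/0.1355 = 59.54 mW/cm².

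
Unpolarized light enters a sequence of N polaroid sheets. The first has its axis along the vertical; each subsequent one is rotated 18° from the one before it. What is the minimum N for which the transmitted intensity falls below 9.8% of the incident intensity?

N = 18

First polarizer halves the unpolarized light: factor 1/2.
Each further stage multiplies by cos²(18°) = 0.9045.
After N polarizers: T = 0.5·0.9045^(N−1). Require T < 0.098 ⇒ N−1 > ln(0.098/0.5)/ln(0.9045) = 16.24, so N−1 ≥ 17 and N = 18.
Check: N=18 gives T = 0.09078 < 0.098; N=17 gives T = 0.1004.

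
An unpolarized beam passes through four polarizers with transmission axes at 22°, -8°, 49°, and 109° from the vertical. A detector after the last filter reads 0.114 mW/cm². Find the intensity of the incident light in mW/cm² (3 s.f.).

Unpolarized light through the first polarizer → I₁ = ½ I₀, now polarized at 22°.
I₂ = I₁ cos²(-8° − 22°) = 0.5 I₀ · cos²(30°) = 0.375 I₀.
I₃ = I₂ cos²(49° + 8°) = 0.375 I₀ · cos²(57°) = 0.1112 I₀.
I₄ = I₃ cos²(109° − 49°) = 0.1112 I₀ · cos²(60°) = 0.02781 I₀.
So 0.114 mW/cm² = 0.02781 I₀, giving I₀ = 0.114/0.02781 = 4.099 mW/cm².

I₀ ≈ 4.10 mW/cm²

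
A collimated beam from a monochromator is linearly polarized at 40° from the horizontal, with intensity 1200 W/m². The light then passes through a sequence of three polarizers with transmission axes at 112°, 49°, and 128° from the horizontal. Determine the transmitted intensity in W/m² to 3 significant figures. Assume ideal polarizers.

I ≈ 0.860 W/m²

I₁ = 1200 W/m² · cos²(72°) = 114.6 W/m².
I₂ = I₁ · cos²(63°) = 114.6 · 0.2061 = 23.62 W/m².
I₃ = I₂ · cos²(79°) = 23.62 · 0.03641 = 0.8599 W/m².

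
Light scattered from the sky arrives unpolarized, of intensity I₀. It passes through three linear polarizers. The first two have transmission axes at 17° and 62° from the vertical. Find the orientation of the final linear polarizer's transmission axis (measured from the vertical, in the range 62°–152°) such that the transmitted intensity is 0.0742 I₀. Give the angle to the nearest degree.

θ ≈ 119°

Unpolarized light through the first polarizer → I₁ = ½ I₀, now polarized at 17°.
I₂ = I₁ cos²(62° − 17°) = 0.5 I₀ · cos²(45°) = 0.25 I₀.
Need I₃/I₀ = 0.0742, so cos²(θ − 62°) = 0.0742 / 0.25 = 0.2968.
θ − 62° = arccos(√0.2968) = 57.0°, giving θ ≈ 62 + 57.0 = 119.0°.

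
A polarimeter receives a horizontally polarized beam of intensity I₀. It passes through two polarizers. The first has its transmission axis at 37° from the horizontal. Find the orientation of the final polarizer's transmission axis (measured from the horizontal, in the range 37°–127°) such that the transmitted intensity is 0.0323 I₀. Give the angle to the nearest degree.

θ ≈ 114°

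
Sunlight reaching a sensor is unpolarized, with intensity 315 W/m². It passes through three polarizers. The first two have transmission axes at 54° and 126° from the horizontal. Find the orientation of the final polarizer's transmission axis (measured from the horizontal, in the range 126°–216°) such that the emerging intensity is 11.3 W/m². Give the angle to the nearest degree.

θ ≈ 156°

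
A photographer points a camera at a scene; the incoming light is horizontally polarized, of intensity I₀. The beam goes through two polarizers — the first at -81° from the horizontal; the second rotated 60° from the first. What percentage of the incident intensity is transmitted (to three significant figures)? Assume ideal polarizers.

By Malus's law, I₁ = I₀ cos²(-81° − 0°) = I₀ cos²(81°) = 0.02447 I₀.
I₂ = I₁ cos²(60°) = 0.02447 · 0.25 I₀ = 0.006118 I₀.
That is 0.6118% of the incident intensity.

≈ 0.612%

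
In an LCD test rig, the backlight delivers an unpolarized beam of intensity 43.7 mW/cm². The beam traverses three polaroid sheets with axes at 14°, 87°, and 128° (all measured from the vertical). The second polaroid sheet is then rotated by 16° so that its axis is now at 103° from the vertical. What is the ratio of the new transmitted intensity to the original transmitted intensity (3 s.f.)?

I_new/I_old ≈ 0.00514

Before rotation:
Unpolarized light through the first polarizer → I₁ = ½ I₀, now polarized at 14°.
I₂ = I₁ cos²(87° − 14°) = 0.5 I₀ · cos²(73°) = 0.04274 I₀.
I₃ = I₂ cos²(128° − 87°) = 0.04274 I₀ · cos²(41°) = 0.02434 I₀.
After rotation:
Unpolarized light through the first polarizer → I₁ = ½ I₀, now polarized at 14°.
I₂ = I₁ cos²(103° − 14°) = 0.5 I₀ · cos²(89°) = 0.0001523 I₀.
I₃ = I₂ cos²(128° − 103°) = 0.0001523 I₀ · cos²(25°) = 0.0001251 I₀.
Ratio = 0.0001251 / 0.02434 = 0.005138.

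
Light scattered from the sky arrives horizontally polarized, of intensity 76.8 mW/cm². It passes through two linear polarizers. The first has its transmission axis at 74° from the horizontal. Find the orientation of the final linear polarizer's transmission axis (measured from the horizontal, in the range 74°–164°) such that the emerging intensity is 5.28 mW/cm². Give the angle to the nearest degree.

θ ≈ 92°

By Malus's law, I₁ = I₀ cos²(74° − 0°) = I₀ cos²(74°) = 0.07598 I₀.
Target fraction: 5.28 / 76.8 mW/cm² = 0.06875 of I₀.
Need I₂/I₀ = 0.06875, so cos²(θ − 74°) = 0.06875 / 0.07598 = 0.9049.
θ − 74° = arccos(√0.9049) = 18.0°, giving θ ≈ 74 + 18.0 = 92.0°.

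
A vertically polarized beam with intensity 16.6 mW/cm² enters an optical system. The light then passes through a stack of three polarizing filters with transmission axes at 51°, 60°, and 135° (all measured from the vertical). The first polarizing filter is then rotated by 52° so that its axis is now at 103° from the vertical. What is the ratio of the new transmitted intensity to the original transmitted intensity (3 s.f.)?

I_new/I_old ≈ 0.0701

Before rotation:
By Malus's law, I₁ = I₀ cos²(51° − 0°) = I₀ cos²(51°) = 0.396 I₀.
I₂ = I₁ cos²(60° − 51°) = 0.396 I₀ · cos²(9°) = 0.3864 I₀.
I₃ = I₂ cos²(135° − 60°) = 0.3864 I₀ · cos²(75°) = 0.02588 I₀.
After rotation:
I₁ = I₀ cos²(103° − 0°) = I₀ cos²(77°) = 0.0506 I₀.
I₂ = I₁ cos²(60° − 103°) = 0.0506 I₀ · cos²(43°) = 0.02707 I₀.
I₃ = I₂ cos²(135° − 60°) = 0.02707 I₀ · cos²(75°) = 0.001813 I₀.
Ratio = 0.001813 / 0.02588 = 0.07006.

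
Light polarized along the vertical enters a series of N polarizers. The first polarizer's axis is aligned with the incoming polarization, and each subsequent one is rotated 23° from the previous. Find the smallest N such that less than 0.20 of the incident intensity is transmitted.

N = 11

First polarizer is aligned with the polarization: full transmission.
Each further stage multiplies by cos²(23°) = 0.8473.
After N polarizers: T = 0.8473^(N−1). Require T < 0.20 ⇒ N−1 > ln(0.20)/ln(0.8473) = 9.71, so N−1 ≥ 10 and N = 11.
Check: N=11 gives T = 0.1908 < 0.20; N=10 gives T = 0.2251.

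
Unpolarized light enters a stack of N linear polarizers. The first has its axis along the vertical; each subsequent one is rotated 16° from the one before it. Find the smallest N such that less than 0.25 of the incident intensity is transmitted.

N = 10

First polarizer halves the unpolarized light: factor 1/2.
Each further stage multiplies by cos²(16°) = 0.924.
After N polarizers: T = 0.5·0.924^(N−1). Require T < 0.25 ⇒ N−1 > ln(0.25/0.5)/ln(0.924) = 8.77, so N−1 ≥ 9 and N = 10.
Check: N=10 gives T = 0.2455 < 0.25; N=9 gives T = 0.2657.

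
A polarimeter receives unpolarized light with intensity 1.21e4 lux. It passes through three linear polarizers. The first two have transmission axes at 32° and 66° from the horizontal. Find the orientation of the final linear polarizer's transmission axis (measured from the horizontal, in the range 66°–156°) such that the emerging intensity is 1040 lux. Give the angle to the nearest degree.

Unpolarized light through the first polarizer → I₁ = ½ I₀, now polarized at 32°.
I₂ = I₁ cos²(66° − 32°) = 0.5 I₀ · cos²(34°) = 0.3437 I₀.
Target fraction: 1040 / 1.21e4 lux = 0.08595 of I₀.
Need I₃/I₀ = 0.08595, so cos²(θ − 66°) = 0.08595 / 0.3437 = 0.2501.
θ − 66° = arccos(√0.2501) = 60.0°, giving θ ≈ 66 + 60.0 = 126.0°.

θ ≈ 126°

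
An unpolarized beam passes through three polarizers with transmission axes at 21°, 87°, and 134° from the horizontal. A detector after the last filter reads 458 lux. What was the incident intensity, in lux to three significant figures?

I₀ ≈ 1.19e4 lux

Unpolarized light through the first polarizer → I₁ = ½ I₀, now polarized at 21°.
I₂ = I₁ cos²(87° − 21°) = 0.5 I₀ · cos²(66°) = 0.08272 I₀.
I₃ = I₂ cos²(134° − 87°) = 0.08272 I₀ · cos²(47°) = 0.03847 I₀.
So 458 lux = 0.03847 I₀, giving I₀ = 458/0.03847 = 1.19e+04 lux.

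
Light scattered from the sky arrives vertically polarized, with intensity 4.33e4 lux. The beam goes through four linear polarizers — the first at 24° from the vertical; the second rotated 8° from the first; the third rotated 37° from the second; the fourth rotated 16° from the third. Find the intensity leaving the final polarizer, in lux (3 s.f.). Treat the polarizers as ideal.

I ≈ 2.09e4 lux

I₁ = 4.33e4 lux · cos²(24°) = 3.614e+04 lux.
I₂ = I₁ · cos²(8°) = 3.614e+04 · 0.9806 = 3.544e+04 lux.
I₃ = I₂ · cos²(37°) = 3.544e+04 · 0.6378 = 2.26e+04 lux.
I₄ = I₃ · cos²(16°) = 2.26e+04 · 0.924 = 2.088e+04 lux.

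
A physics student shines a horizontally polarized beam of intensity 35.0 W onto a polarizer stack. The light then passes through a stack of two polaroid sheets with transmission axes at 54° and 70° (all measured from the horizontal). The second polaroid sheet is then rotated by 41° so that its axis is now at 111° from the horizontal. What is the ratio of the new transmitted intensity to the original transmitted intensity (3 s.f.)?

I_new/I_old ≈ 0.321

Before rotation:
By Malus's law, I₁ = I₀ cos²(54° − 0°) = I₀ cos²(54°) = 0.3455 I₀.
I₂ = I₁ cos²(70° − 54°) = 0.3455 I₀ · cos²(16°) = 0.3192 I₀.
After rotation:
I₁ = I₀ cos²(54° − 0°) = I₀ cos²(54°) = 0.3455 I₀.
I₂ = I₁ cos²(111° − 54°) = 0.3455 I₀ · cos²(57°) = 0.1025 I₀.
Ratio = 0.1025 / 0.3192 = 0.321.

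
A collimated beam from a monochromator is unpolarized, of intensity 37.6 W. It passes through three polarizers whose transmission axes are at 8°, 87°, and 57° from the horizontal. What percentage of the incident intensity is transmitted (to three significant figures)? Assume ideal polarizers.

Unpolarized light through the first polarizer → I₁ = 37.6 W/2 = 18.8 W, polarized at 8°.
I₂ = I₁ · cos²(79°) = 18.8 · 0.03641 = 0.6845 W.
I₃ = I₂ · cos²(30°) = 0.6845 · 0.75 = 0.5134 W.
That is 1.365% of the incident intensity.

≈ 1.37%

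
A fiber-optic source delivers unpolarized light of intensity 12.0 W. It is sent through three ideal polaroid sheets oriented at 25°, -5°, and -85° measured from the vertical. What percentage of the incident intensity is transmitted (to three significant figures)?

≈ 1.13%

Unpolarized light through the first polarizer → I₁ = 12.0 W/2 = 6 W, polarized at 25°.
I₂ = I₁ · cos²(30°) = 6 · 0.75 = 4.5 W.
I₃ = I₂ · cos²(80°) = 4.5 · 0.03015 = 0.1357 W.
That is 1.131% of the incident intensity.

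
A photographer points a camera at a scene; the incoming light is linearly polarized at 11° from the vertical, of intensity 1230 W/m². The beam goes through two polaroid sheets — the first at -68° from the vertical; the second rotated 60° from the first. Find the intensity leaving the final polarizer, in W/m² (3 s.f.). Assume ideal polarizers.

I ≈ 11.2 W/m²

I₁ = 1230 W/m² · cos²(79°) = 44.78 W/m².
I₂ = I₁ · cos²(60°) = 44.78 · 0.25 = 11.2 W/m².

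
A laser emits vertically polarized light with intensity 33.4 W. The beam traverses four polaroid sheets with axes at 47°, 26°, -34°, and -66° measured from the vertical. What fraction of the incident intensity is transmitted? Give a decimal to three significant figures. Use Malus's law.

By Malus's law, I₁ = 33.4 W · cos²(47°) = 15.54 W.
I₂ = I₁ · cos²(21°) = 15.54 · 0.8716 = 13.54 W.
I₃ = I₂ · cos²(60°) = 13.54 · 0.25 = 3.385 W.
I₄ = I₃ · cos²(32°) = 3.385 · 0.7192 = 2.434 W.
Transmitted fraction = 0.07289.

I/I₀ ≈ 0.0729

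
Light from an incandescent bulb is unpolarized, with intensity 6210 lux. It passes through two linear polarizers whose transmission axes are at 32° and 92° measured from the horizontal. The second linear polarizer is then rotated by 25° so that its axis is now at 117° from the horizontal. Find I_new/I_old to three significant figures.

I_new/I_old ≈ 0.0304

Before rotation:
Unpolarized light through the first polarizer → I₁ = ½ I₀, now polarized at 32°.
I₂ = I₁ cos²(92° − 32°) = 0.5 I₀ · cos²(60°) = 0.125 I₀.
After rotation:
Unpolarized light through the first polarizer → I₁ = ½ I₀, now polarized at 32°.
I₂ = I₁ cos²(117° − 32°) = 0.5 I₀ · cos²(85°) = 0.003798 I₀.
Ratio = 0.003798 / 0.125 = 0.03038.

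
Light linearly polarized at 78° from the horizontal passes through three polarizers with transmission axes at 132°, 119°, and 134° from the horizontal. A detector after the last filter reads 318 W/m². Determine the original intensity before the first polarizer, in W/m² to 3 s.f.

I₀ ≈ 1040 W/m²

By Malus's law, I₁ = I₀ cos²(132° − 78°) = I₀ cos²(54°) = 0.3455 I₀.
I₂ = I₁ cos²(119° − 132°) = 0.3455 I₀ · cos²(13°) = 0.328 I₀.
I₃ = I₂ cos²(134° − 119°) = 0.328 I₀ · cos²(15°) = 0.306 I₀.
So 318 W/m² = 0.306 I₀, giving I₀ = 318/0.306 = 1039 W/m².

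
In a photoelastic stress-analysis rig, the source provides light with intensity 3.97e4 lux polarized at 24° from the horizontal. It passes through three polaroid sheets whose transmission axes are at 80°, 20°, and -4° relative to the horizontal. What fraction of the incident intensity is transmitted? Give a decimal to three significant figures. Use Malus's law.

By Malus's law, I₁ = 3.97e4 lux · cos²(56°) = 1.241e+04 lux.
I₂ = I₁ · cos²(60°) = 1.241e+04 · 0.25 = 3104 lux.
I₃ = I₂ · cos²(24°) = 3104 · 0.8346 = 2590 lux.
Transmitted fraction = 0.06524.

I/I₀ ≈ 0.0652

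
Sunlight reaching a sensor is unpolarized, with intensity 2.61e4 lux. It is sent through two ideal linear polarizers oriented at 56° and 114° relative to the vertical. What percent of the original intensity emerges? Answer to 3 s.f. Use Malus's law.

≈ 14.0%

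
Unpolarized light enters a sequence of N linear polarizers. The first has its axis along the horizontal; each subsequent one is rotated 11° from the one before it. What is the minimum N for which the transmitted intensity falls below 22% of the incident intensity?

N = 24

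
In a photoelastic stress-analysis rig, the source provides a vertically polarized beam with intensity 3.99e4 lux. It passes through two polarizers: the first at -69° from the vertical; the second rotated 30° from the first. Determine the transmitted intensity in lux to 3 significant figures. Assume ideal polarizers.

I ≈ 3840 lux

I₁ = 3.99e4 lux · cos²(69°) = 5124 lux.
I₂ = I₁ · cos²(30°) = 5124 · 0.75 = 3843 lux.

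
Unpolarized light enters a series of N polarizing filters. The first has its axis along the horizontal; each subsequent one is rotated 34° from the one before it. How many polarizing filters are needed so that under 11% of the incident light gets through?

N = 6

First polarizer halves the unpolarized light: factor 1/2.
Each further stage multiplies by cos²(34°) = 0.6873.
After N polarizers: T = 0.5·0.6873^(N−1). Require T < 0.11 ⇒ N−1 > ln(0.11/0.5)/ln(0.6873) = 4.04, so N−1 ≥ 5 and N = 6.
Check: N=6 gives T = 0.07669 < 0.11; N=5 gives T = 0.1116.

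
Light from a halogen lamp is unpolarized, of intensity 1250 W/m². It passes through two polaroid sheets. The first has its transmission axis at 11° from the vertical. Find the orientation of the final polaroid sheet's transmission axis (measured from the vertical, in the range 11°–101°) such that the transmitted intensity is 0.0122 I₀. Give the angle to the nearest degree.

θ ≈ 92°

Unpolarized light through the first polarizer → I₁ = ½ I₀, now polarized at 11°.
Need I₂/I₀ = 0.0122, so cos²(θ − 11°) = 0.0122 / 0.5 = 0.0244.
θ − 11° = arccos(√0.0244) = 81.0°, giving θ ≈ 11 + 81.0 = 92.0°.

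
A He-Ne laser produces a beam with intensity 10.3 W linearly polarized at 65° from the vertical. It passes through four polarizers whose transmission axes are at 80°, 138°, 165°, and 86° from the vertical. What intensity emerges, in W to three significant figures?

I₁ = 10.3 W · cos²(15°) = 9.61 W.
I₂ = I₁ · cos²(58°) = 9.61 · 0.2808 = 2.699 W.
I₃ = I₂ · cos²(27°) = 2.699 · 0.7939 = 2.142 W.
I₄ = I₃ · cos²(79°) = 2.142 · 0.03641 = 0.078 W.

I ≈ 0.0780 W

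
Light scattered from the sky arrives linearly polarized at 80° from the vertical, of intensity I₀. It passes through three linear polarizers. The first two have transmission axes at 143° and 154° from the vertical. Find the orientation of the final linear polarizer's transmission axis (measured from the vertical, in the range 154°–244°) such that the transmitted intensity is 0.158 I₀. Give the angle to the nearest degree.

θ ≈ 181°

By Malus's law, I₁ = I₀ cos²(143° − 80°) = I₀ cos²(63°) = 0.2061 I₀.
I₂ = I₁ cos²(154° − 143°) = 0.2061 I₀ · cos²(11°) = 0.1986 I₀.
Need I₃/I₀ = 0.158, so cos²(θ − 154°) = 0.158 / 0.1986 = 0.7956.
θ − 154° = arccos(√0.7956) = 26.9°, giving θ ≈ 154 + 26.9 = 180.9°.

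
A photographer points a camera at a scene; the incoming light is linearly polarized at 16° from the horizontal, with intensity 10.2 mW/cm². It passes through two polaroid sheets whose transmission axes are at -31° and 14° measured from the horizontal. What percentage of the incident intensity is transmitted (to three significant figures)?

≈ 23.3%

I₁ = 10.2 mW/cm² · cos²(47°) = 4.744 mW/cm².
I₂ = I₁ · cos²(45°) = 4.744 · 0.5 = 2.372 mW/cm².
That is 23.26% of the incident intensity.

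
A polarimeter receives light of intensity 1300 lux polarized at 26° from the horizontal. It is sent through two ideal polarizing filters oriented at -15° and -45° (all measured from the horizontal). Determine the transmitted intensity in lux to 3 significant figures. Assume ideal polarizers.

I₁ = 1300 lux · cos²(41°) = 740.5 lux.
I₂ = I₁ · cos²(30°) = 740.5 · 0.75 = 555.3 lux.

I ≈ 555 lux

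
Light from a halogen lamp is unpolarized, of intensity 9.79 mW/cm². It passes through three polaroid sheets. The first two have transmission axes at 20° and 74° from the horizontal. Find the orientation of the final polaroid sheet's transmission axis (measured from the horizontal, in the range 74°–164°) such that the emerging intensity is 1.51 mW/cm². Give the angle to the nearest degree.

θ ≈ 93°

Unpolarized light through the first polarizer → I₁ = ½ I₀, now polarized at 20°.
I₂ = I₁ cos²(74° − 20°) = 0.5 I₀ · cos²(54°) = 0.1727 I₀.
Target fraction: 1.51 / 9.79 mW/cm² = 0.1542 of I₀.
Need I₃/I₀ = 0.1542, so cos²(θ − 74°) = 0.1542 / 0.1727 = 0.8929.
θ − 74° = arccos(√0.8929) = 19.1°, giving θ ≈ 74 + 19.1 = 93.1°.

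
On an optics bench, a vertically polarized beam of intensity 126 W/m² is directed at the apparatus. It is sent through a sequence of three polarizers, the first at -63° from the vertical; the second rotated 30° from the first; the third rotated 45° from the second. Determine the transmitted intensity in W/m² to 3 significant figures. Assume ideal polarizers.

I₁ = 126 W/m² · cos²(63°) = 25.97 W/m².
I₂ = I₁ · cos²(30°) = 25.97 · 0.75 = 19.48 W/m².
I₃ = I₂ · cos²(45°) = 19.48 · 0.5 = 9.739 W/m².

I ≈ 9.74 W/m²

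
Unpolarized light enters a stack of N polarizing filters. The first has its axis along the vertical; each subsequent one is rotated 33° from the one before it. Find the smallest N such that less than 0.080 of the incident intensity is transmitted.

First polarizer halves the unpolarized light: factor 1/2.
Each further stage multiplies by cos²(33°) = 0.7034.
After N polarizers: T = 0.5·0.7034^(N−1). Require T < 0.080 ⇒ N−1 > ln(0.080/0.5)/ln(0.7034) = 5.21, so N−1 ≥ 6 and N = 7.
Check: N=7 gives T = 0.06054 < 0.080; N=6 gives T = 0.08608.

N = 7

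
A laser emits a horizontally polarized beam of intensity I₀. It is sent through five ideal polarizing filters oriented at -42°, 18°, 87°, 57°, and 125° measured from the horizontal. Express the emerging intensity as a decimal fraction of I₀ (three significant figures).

I₁ = I₀ cos²(-42° − 0°) = I₀ cos²(42°) = 0.5523 I₀.
I₂ = I₁ cos²(18° + 42°) = 0.5523 I₀ · cos²(60°) = 0.1381 I₀.
I₃ = I₂ cos²(87° − 18°) = 0.1381 I₀ · cos²(69°) = 0.01773 I₀.
I₄ = I₃ cos²(57° − 87°) = 0.01773 I₀ · cos²(30°) = 0.0133 I₀.
I₅ = I₄ cos²(125° − 57°) = 0.0133 I₀ · cos²(68°) = 0.001866 I₀.
Transmitted fraction = 0.001866.

≈ 0.00187 I₀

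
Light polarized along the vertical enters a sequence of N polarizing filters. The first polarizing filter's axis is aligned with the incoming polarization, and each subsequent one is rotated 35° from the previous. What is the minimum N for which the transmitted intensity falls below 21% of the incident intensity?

First polarizer is aligned with the polarization: full transmission.
Each further stage multiplies by cos²(35°) = 0.671.
After N polarizers: T = 0.671^(N−1). Require T < 0.21 ⇒ N−1 > ln(0.21)/ln(0.671) = 3.91, so N−1 ≥ 4 and N = 5.
Check: N=5 gives T = 0.2027 < 0.21; N=4 gives T = 0.3021.

N = 5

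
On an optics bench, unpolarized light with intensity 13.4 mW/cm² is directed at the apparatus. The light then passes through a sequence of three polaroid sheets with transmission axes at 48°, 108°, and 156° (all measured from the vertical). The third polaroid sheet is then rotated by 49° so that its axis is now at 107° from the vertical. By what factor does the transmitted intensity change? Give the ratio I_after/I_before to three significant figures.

Before rotation:
Unpolarized light through the first polarizer → I₁ = ½ I₀, now polarized at 48°.
I₂ = I₁ cos²(108° − 48°) = 0.5 I₀ · cos²(60°) = 0.125 I₀.
I₃ = I₂ cos²(156° − 108°) = 0.125 I₀ · cos²(48°) = 0.05597 I₀.
After rotation:
Unpolarized light through the first polarizer → I₁ = ½ I₀, now polarized at 48°.
I₂ = I₁ cos²(108° − 48°) = 0.5 I₀ · cos²(60°) = 0.125 I₀.
I₃ = I₂ cos²(107° − 108°) = 0.125 I₀ · cos²(1°) = 0.125 I₀.
Ratio = 0.125 / 0.05597 = 2.233.

I_new/I_old ≈ 2.23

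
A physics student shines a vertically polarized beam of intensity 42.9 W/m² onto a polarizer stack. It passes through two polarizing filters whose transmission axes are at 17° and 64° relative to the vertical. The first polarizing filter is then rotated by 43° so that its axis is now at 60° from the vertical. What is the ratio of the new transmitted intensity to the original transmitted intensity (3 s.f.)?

Before rotation:
I₁ = I₀ cos²(17° − 0°) = I₀ cos²(17°) = 0.9145 I₀.
I₂ = I₁ cos²(64° − 17°) = 0.9145 I₀ · cos²(47°) = 0.4254 I₀.
After rotation:
I₁ = I₀ cos²(60° − 0°) = I₀ cos²(60°) = 0.25 I₀.
I₂ = I₁ cos²(64° − 60°) = 0.25 I₀ · cos²(4°) = 0.2488 I₀.
Ratio = 0.2488 / 0.4254 = 0.5849.

I_new/I_old ≈ 0.585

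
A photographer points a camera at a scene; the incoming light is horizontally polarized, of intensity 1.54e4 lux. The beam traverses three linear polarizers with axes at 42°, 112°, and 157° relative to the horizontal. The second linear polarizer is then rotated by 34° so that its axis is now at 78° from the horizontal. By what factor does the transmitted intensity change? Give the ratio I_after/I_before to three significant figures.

Before rotation:
I₁ = I₀ cos²(42° − 0°) = I₀ cos²(42°) = 0.5523 I₀.
I₂ = I₁ cos²(112° − 42°) = 0.5523 I₀ · cos²(70°) = 0.0646 I₀.
I₃ = I₂ cos²(157° − 112°) = 0.0646 I₀ · cos²(45°) = 0.0323 I₀.
After rotation:
I₁ = I₀ cos²(42° − 0°) = I₀ cos²(42°) = 0.5523 I₀.
I₂ = I₁ cos²(78° − 42°) = 0.5523 I₀ · cos²(36°) = 0.3615 I₀.
I₃ = I₂ cos²(157° − 78°) = 0.3615 I₀ · cos²(79°) = 0.01316 I₀.
Ratio = 0.01316 / 0.0323 = 0.4074.

I_new/I_old ≈ 0.407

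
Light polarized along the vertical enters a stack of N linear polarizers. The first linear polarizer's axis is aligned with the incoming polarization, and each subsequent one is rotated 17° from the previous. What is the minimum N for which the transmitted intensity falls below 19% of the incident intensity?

First polarizer is aligned with the polarization: full transmission.
Each further stage multiplies by cos²(17°) = 0.9145.
After N polarizers: T = 0.9145^(N−1). Require T < 0.19 ⇒ N−1 > ln(0.19)/ln(0.9145) = 18.59, so N−1 ≥ 19 and N = 20.
Check: N=20 gives T = 0.1831 < 0.19; N=19 gives T = 0.2002.

N = 20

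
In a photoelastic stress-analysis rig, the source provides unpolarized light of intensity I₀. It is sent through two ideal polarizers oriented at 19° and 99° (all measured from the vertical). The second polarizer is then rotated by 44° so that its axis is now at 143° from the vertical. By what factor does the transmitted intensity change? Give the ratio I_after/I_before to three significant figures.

I_new/I_old ≈ 10.4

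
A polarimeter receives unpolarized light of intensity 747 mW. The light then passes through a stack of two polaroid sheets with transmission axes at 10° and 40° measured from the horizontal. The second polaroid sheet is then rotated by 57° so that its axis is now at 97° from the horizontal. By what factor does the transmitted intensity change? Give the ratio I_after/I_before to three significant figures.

Before rotation:
Unpolarized light through the first polarizer → I₁ = ½ I₀, now polarized at 10°.
I₂ = I₁ cos²(40° − 10°) = 0.5 I₀ · cos²(30°) = 0.375 I₀.
After rotation:
Unpolarized light through the first polarizer → I₁ = ½ I₀, now polarized at 10°.
I₂ = I₁ cos²(97° − 10°) = 0.5 I₀ · cos²(87°) = 0.00137 I₀.
Ratio = 0.00137 / 0.375 = 0.003652.

I_new/I_old ≈ 0.00365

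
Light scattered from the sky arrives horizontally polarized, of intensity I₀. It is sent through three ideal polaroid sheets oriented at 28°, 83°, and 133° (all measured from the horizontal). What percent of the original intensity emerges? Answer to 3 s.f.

≈ 10.6%

By Malus's law, I₁ = I₀ cos²(28° − 0°) = I₀ cos²(28°) = 0.7796 I₀.
I₂ = I₁ cos²(83° − 28°) = 0.7796 I₀ · cos²(55°) = 0.2565 I₀.
I₃ = I₂ cos²(133° − 83°) = 0.2565 I₀ · cos²(50°) = 0.106 I₀.
That is 10.6% of the incident intensity.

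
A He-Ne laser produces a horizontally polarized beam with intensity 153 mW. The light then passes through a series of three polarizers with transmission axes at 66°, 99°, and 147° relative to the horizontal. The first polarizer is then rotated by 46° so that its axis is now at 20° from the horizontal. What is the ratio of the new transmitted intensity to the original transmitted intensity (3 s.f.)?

Before rotation:
I₁ = I₀ cos²(66° − 0°) = I₀ cos²(66°) = 0.1654 I₀.
I₂ = I₁ cos²(99° − 66°) = 0.1654 I₀ · cos²(33°) = 0.1164 I₀.
I₃ = I₂ cos²(147° − 99°) = 0.1164 I₀ · cos²(48°) = 0.0521 I₀.
After rotation:
I₁ = I₀ cos²(20° − 0°) = I₀ cos²(20°) = 0.883 I₀.
I₂ = I₁ cos²(99° − 20°) = 0.883 I₀ · cos²(79°) = 0.03215 I₀.
I₃ = I₂ cos²(147° − 99°) = 0.03215 I₀ · cos²(48°) = 0.01439 I₀.
Ratio = 0.01439 / 0.0521 = 0.2763.

I_new/I_old ≈ 0.276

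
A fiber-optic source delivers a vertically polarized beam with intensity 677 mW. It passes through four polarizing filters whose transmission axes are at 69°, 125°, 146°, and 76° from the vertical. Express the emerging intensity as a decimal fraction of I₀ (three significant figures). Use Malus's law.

I/I₀ ≈ 0.00409

By Malus's law, I₁ = 677 mW · cos²(69°) = 86.95 mW.
I₂ = I₁ · cos²(56°) = 86.95 · 0.3127 = 27.19 mW.
I₃ = I₂ · cos²(21°) = 27.19 · 0.8716 = 23.7 mW.
I₄ = I₃ · cos²(70°) = 23.7 · 0.117 = 2.772 mW.
Transmitted fraction = 0.004094.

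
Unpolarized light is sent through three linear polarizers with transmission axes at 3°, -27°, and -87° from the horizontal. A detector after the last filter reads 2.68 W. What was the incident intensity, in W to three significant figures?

Unpolarized light through the first polarizer → I₁ = ½ I₀, now polarized at 3°.
I₂ = I₁ cos²(-27° − 3°) = 0.5 I₀ · cos²(30°) = 0.375 I₀.
I₃ = I₂ cos²(-87° + 27°) = 0.375 I₀ · cos²(60°) = 0.09375 I₀.
So 2.68 W = 0.09375 I₀, giving I₀ = 2.68/0.09375 = 28.59 W.

I₀ ≈ 28.6 W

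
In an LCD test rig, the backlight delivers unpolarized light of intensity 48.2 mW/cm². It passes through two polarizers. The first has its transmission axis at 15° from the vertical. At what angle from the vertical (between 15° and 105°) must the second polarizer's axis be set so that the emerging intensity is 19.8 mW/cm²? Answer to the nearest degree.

θ ≈ 40°

Unpolarized light through the first polarizer → I₁ = ½ I₀, now polarized at 15°.
Target fraction: 19.8 / 48.2 mW/cm² = 0.4108 of I₀.
Need I₂/I₀ = 0.4108, so cos²(θ − 15°) = 0.4108 / 0.5 = 0.8216.
θ − 15° = arccos(√0.8216) = 25.0°, giving θ ≈ 15 + 25.0 = 40.0°.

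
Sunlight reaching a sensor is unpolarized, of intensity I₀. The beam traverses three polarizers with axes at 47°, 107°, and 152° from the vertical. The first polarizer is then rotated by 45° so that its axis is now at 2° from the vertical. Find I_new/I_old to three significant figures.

Before rotation:
Unpolarized light through the first polarizer → I₁ = ½ I₀, now polarized at 47°.
I₂ = I₁ cos²(107° − 47°) = 0.5 I₀ · cos²(60°) = 0.125 I₀.
I₃ = I₂ cos²(152° − 107°) = 0.125 I₀ · cos²(45°) = 0.0625 I₀.
After rotation:
Unpolarized light through the first polarizer → I₁ = ½ I₀, now polarized at 2°.
Angle between axes 1 and 2: 75°. I₂ = 0.5 I₀ · cos²(75°) = 0.03349 I₀.
I₃ = I₂ cos²(152° − 107°) = 0.03349 I₀ · cos²(45°) = 0.01675 I₀.
Ratio = 0.01675 / 0.0625 = 0.2679.

I_new/I_old ≈ 0.268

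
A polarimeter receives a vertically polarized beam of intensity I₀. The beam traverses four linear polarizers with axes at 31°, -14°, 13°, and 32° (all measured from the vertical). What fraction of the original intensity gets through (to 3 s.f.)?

≈ 0.261 I₀

I₁ = I₀ cos²(31° − 0°) = I₀ cos²(31°) = 0.7347 I₀.
I₂ = I₁ cos²(-14° − 31°) = 0.7347 I₀ · cos²(45°) = 0.3674 I₀.
I₃ = I₂ cos²(13° + 14°) = 0.3674 I₀ · cos²(27°) = 0.2917 I₀.
I₄ = I₃ cos²(32° − 13°) = 0.2917 I₀ · cos²(19°) = 0.2607 I₀.
Transmitted fraction = 0.2607.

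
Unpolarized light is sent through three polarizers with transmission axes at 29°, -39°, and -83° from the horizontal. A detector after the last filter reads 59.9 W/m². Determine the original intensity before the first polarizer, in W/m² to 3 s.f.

Unpolarized light through the first polarizer → I₁ = ½ I₀, now polarized at 29°.
I₂ = I₁ cos²(-39° − 29°) = 0.5 I₀ · cos²(68°) = 0.07017 I₀.
I₃ = I₂ cos²(-83° + 39°) = 0.07017 I₀ · cos²(44°) = 0.03631 I₀.
So 59.9 W/m² = 0.03631 I₀, giving I₀ = 59.9/0.03631 = 1650 W/m².

I₀ ≈ 1650 W/m²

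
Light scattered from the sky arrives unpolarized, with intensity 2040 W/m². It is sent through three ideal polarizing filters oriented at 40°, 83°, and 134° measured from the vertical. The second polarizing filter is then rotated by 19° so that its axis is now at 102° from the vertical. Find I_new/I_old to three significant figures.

I_new/I_old ≈ 0.748

Before rotation:
Unpolarized light through the first polarizer → I₁ = ½ I₀, now polarized at 40°.
I₂ = I₁ cos²(83° − 40°) = 0.5 I₀ · cos²(43°) = 0.2674 I₀.
I₃ = I₂ cos²(134° − 83°) = 0.2674 I₀ · cos²(51°) = 0.1059 I₀.
After rotation:
Unpolarized light through the first polarizer → I₁ = ½ I₀, now polarized at 40°.
I₂ = I₁ cos²(102° − 40°) = 0.5 I₀ · cos²(62°) = 0.1102 I₀.
I₃ = I₂ cos²(134° − 102°) = 0.1102 I₀ · cos²(32°) = 0.07926 I₀.
Ratio = 0.07926 / 0.1059 = 0.7483.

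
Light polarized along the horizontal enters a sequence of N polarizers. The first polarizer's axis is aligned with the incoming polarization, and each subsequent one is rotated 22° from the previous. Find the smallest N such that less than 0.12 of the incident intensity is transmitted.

N = 16

First polarizer is aligned with the polarization: full transmission.
Each further stage multiplies by cos²(22°) = 0.8597.
After N polarizers: T = 0.8597^(N−1). Require T < 0.12 ⇒ N−1 > ln(0.12)/ln(0.8597) = 14.02, so N−1 ≥ 15 and N = 16.
Check: N=16 gives T = 0.1035 < 0.12; N=15 gives T = 0.1204.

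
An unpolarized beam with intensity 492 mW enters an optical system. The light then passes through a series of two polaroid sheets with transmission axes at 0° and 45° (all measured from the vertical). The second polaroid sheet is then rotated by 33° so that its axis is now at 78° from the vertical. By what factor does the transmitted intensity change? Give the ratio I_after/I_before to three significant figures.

I_new/I_old ≈ 0.0865

Before rotation:
Unpolarized light through the first polarizer → I₁ = ½ I₀, now polarized at 0°.
I₂ = I₁ cos²(45° − 0°) = 0.5 I₀ · cos²(45°) = 0.25 I₀.
After rotation:
Unpolarized light through the first polarizer → I₁ = ½ I₀, now polarized at 0°.
I₂ = I₁ cos²(78° − 0°) = 0.5 I₀ · cos²(78°) = 0.02161 I₀.
Ratio = 0.02161 / 0.25 = 0.08645.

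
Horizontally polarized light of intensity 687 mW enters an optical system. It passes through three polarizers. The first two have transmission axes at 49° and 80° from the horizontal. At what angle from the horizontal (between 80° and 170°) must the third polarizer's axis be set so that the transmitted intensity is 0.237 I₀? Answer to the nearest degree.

θ ≈ 110°

I₁ = I₀ cos²(49° − 0°) = I₀ cos²(49°) = 0.4304 I₀.
I₂ = I₁ cos²(80° − 49°) = 0.4304 I₀ · cos²(31°) = 0.3162 I₀.
Need I₃/I₀ = 0.237, so cos²(θ − 80°) = 0.237 / 0.3162 = 0.7494.
θ − 80° = arccos(√0.7494) = 30.0°, giving θ ≈ 80 + 30.0 = 110.0°.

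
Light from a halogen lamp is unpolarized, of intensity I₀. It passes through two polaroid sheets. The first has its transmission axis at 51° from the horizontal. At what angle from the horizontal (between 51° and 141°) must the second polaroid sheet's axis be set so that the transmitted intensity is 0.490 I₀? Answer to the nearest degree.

Unpolarized light through the first polarizer → I₁ = ½ I₀, now polarized at 51°.
Need I₂/I₀ = 0.49, so cos²(θ − 51°) = 0.49 / 0.5 = 0.98.
θ − 51° = arccos(√0.98) = 8.1°, giving θ ≈ 51 + 8.1 = 59.1°.

θ ≈ 59°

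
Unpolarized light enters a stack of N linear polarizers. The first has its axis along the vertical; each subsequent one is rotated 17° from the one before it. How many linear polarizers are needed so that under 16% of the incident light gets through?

First polarizer halves the unpolarized light: factor 1/2.
Each further stage multiplies by cos²(17°) = 0.9145.
After N polarizers: T = 0.5·0.9145^(N−1). Require T < 0.16 ⇒ N−1 > ln(0.16/0.5)/ln(0.9145) = 12.75, so N−1 ≥ 13 and N = 14.
Check: N=14 gives T = 0.1565 < 0.16; N=13 gives T = 0.1711.

N = 14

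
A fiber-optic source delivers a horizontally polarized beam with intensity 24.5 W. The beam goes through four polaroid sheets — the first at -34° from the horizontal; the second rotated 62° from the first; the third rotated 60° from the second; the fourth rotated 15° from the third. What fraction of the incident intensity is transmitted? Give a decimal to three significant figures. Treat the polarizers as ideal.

I₁ = 24.5 W · cos²(34°) = 16.84 W.
I₂ = I₁ · cos²(62°) = 16.84 · 0.2204 = 3.711 W.
I₃ = I₂ · cos²(60°) = 3.711 · 0.25 = 0.9278 W.
I₄ = I₃ · cos²(15°) = 0.9278 · 0.933 = 0.8657 W.
Transmitted fraction = 0.03533.

I/I₀ ≈ 0.0353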